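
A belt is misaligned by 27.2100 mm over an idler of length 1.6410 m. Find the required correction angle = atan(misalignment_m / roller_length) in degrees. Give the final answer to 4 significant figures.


misalign_m = 27.2100 / 1000 = 0.027210 m
angle = atan(0.027210 / 1.6410)
angle = 0.9500 deg


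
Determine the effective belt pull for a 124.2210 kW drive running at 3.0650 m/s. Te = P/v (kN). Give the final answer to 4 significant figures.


Te = P / v = 124.2210 / 3.0650
Te = 40.53 kN


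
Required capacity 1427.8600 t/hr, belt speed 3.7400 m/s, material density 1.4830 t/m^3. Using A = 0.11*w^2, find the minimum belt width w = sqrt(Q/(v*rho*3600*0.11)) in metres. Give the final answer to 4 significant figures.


A_req = 1427.8600 / (3.7400 * 1.4830 * 3600) = 0.0715106 m^2
w = sqrt(0.0715106 / 0.11)
w = 0.8063 m


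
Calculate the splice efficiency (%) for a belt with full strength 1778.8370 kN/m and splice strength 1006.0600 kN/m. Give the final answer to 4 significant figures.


Eff = 1006.0600 / 1778.8370 * 100
Eff = 56.56 %


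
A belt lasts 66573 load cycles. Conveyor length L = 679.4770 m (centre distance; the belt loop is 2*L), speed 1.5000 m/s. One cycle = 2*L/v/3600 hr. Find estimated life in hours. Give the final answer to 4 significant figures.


cycle_time = 2 * 679.4770 / 1.5000 / 3600 = 0.251658 hr
life = 66573 * 0.251658 = 16750 hours


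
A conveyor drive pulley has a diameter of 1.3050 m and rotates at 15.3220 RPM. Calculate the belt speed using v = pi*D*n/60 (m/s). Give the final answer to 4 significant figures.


v = pi * 1.3050 * 15.3220 / 60
v = 1.047 m/s


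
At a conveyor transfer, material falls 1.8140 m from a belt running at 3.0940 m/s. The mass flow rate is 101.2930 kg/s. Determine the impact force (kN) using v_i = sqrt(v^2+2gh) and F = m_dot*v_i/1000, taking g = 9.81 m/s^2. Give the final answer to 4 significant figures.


v_i = sqrt(3.0940^2 + 2*9.81*1.8140) = 6.72038 m/s
F = 101.2930 * 6.72038 / 1000
F = 0.6807 kN


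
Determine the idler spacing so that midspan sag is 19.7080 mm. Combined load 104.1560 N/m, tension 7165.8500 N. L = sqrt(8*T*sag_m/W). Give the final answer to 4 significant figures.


sag = 19.7080/1000 = 0.019708 m
L = sqrt(8 * 7165.8500 * 0.019708 / 104.1560)
L = 3.294 m


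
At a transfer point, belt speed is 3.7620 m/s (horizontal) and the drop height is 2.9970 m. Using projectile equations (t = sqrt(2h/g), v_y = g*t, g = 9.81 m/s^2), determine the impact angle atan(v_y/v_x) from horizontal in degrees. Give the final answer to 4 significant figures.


t = sqrt(2*2.9970/9.81) = 0.781671 s
v_y = 9.81 * 0.781671 = 7.66819 m/s
angle = atan(7.66819 / 3.7620) = 63.87 deg


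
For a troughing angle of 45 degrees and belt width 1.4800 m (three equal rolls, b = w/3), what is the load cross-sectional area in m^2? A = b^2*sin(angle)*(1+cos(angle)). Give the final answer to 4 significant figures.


b = 1.4800/3 = 0.493333 m
A = 0.493333^2 * sin(45 deg) * (1 + cos(45 deg))
A = 0.2938 m^2


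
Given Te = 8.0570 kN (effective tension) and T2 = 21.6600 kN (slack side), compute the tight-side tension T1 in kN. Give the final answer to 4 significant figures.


T1 = Te + T2 = 8.0570 + 21.6600
T1 = 29.72 kN


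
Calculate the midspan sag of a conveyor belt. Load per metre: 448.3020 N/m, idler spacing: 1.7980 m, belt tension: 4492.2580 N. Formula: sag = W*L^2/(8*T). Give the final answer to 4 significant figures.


sag = 448.3020 * 1.7980^2 / (8 * 4492.2580)
sag = 0.04033 m


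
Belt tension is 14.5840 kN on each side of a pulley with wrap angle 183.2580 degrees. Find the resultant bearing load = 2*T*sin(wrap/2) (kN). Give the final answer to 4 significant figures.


F = 2 * 14.5840 * sin(183.2580/2 deg)
F = 29.16 kN


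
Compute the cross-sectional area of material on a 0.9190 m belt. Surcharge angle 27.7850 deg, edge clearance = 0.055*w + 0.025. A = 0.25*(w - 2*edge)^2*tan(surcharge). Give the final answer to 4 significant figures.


edge = 0.055*0.9190 + 0.025 = 0.075545 m
ew = 0.9190 - 2*0.075545 = 0.76791 m
A = 0.25 * 0.76791^2 * tan(27.7850 deg)
A = 0.07768 m^2


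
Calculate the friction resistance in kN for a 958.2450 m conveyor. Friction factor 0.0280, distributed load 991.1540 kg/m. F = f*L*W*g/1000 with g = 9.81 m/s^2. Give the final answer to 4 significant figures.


F = 0.0280 * 958.2450 * 991.1540 * 9.81 / 1000
F = 260.9 kN


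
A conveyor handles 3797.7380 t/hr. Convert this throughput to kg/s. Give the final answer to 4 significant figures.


m_dot = 3797.7380 * 1000 / 3600
m_dot = 1055 kg/s


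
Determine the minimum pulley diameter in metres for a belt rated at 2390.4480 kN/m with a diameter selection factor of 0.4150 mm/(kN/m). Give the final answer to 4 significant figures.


D = 2390.4480 * 0.4150 / 1000
D = 0.9920 m


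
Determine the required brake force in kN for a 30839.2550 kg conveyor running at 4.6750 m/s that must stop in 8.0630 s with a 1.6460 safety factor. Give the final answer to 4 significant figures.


F = 30839.2550 * 4.6750 / 8.0630 * 1.6460 / 1000
F = 29.43 kN


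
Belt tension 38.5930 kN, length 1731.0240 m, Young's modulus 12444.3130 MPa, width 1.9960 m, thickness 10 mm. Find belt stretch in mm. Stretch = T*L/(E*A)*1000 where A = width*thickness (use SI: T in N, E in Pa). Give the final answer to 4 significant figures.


A = 1.9960 * 0.01 = 0.01996 m^2
Stretch = 38.5930*1000 * 1731.0240 / (12444.3130e6 * 0.01996) * 1000
Stretch = 269.0 mm


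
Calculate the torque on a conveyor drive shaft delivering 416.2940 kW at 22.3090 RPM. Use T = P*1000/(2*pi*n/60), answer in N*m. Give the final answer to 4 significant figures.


omega = 2*pi*22.3090/60 = 2.33619 rad/s
T = 416.2940*1000 / 2.33619
T = 178200 N*m


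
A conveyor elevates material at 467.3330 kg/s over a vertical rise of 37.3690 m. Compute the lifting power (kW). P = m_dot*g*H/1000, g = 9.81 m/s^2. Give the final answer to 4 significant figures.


P = 467.3330 * 9.81 * 37.3690 / 1000
P = 171.3 kW


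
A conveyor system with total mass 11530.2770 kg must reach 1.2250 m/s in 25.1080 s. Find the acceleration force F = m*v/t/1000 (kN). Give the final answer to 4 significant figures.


F = 11530.2770 * 1.2250 / 25.1080 / 1000
F = 0.5626 kN


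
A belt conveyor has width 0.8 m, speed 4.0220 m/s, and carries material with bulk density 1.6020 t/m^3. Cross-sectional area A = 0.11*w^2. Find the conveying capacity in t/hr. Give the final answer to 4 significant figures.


A = 0.11 * 0.8^2 = 0.0704 m^2
C = 0.0704 * 4.0220 * 1.6020 * 3600
C = 1633 t/hr


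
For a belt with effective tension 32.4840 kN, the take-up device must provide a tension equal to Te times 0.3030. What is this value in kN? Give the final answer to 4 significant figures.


T_tu = 32.4840 * 0.3030
T_tu = 9.843 kN


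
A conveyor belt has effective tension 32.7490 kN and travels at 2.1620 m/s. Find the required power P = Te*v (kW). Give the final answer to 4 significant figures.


P = Te * v = 32.7490 * 2.1620
P = 70.80 kW


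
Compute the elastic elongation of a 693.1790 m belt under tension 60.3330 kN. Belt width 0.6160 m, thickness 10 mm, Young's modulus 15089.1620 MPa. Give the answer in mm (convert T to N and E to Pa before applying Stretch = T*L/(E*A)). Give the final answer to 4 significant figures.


A = 0.6160 * 0.01 = 0.00616 m^2
Stretch = 60.3330*1000 * 693.1790 / (15089.1620e6 * 0.00616) * 1000
Stretch = 449.9 mm


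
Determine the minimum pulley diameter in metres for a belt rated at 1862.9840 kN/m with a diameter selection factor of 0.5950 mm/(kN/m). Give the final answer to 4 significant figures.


D = 1862.9840 * 0.5950 / 1000
D = 1.108 m


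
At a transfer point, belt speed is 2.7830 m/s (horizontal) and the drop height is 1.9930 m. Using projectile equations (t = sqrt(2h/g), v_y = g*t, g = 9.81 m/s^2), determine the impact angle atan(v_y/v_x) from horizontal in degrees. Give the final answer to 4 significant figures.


t = sqrt(2*1.9930/9.81) = 0.637432 s
v_y = 9.81 * 0.637432 = 6.25321 m/s
angle = atan(6.25321 / 2.7830) = 66.01 deg


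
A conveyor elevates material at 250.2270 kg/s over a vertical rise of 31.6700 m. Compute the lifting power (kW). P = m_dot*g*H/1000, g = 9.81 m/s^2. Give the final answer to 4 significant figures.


P = 250.2270 * 9.81 * 31.6700 / 1000
P = 77.74 kW


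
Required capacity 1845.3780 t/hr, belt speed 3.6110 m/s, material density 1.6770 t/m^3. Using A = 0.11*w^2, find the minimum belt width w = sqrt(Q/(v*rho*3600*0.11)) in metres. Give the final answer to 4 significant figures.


A_req = 1845.3780 / (3.6110 * 1.6770 * 3600) = 0.0846491 m^2
w = sqrt(0.0846491 / 0.11)
w = 0.8772 m


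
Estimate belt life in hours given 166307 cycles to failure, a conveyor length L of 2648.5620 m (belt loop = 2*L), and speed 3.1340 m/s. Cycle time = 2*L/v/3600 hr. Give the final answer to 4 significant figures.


cycle_time = 2 * 2648.5620 / 3.1340 / 3600 = 0.469503 hr
life = 166307 * 0.469503 = 78080 hours


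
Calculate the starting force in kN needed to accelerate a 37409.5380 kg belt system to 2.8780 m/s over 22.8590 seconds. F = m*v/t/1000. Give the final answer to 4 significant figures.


F = 37409.5380 * 2.8780 / 22.8590 / 1000
F = 4.710 kN


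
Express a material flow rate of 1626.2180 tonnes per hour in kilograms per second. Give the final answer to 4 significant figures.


m_dot = 1626.2180 * 1000 / 3600
m_dot = 451.7 kg/s


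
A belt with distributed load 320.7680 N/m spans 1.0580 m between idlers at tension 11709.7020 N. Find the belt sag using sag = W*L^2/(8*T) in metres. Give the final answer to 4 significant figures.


sag = 320.7680 * 1.0580^2 / (8 * 11709.7020)
sag = 0.003833 m


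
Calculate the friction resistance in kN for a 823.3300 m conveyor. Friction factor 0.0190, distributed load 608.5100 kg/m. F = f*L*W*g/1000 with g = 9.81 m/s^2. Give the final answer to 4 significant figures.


F = 0.0190 * 823.3300 * 608.5100 * 9.81 / 1000
F = 93.38 kN


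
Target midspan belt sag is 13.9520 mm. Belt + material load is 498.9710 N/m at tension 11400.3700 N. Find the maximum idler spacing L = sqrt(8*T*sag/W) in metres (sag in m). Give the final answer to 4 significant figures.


sag = 13.9520/1000 = 0.013952 m
L = sqrt(8 * 11400.3700 * 0.013952 / 498.9710)
L = 1.597 m


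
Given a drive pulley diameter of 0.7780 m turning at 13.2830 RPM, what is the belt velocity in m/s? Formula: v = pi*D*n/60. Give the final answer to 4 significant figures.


v = pi * 0.7780 * 13.2830 / 60
v = 0.5411 m/s


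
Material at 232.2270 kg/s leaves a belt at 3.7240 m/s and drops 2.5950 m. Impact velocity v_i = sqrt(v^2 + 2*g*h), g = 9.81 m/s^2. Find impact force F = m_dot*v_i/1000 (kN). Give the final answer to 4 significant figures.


v_i = sqrt(3.7240^2 + 2*9.81*2.5950) = 8.04873 m/s
F = 232.2270 * 8.04873 / 1000
F = 1.869 kN


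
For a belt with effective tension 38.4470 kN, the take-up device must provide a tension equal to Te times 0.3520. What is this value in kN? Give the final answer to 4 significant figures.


T_tu = 38.4470 * 0.3520
T_tu = 13.53 kN


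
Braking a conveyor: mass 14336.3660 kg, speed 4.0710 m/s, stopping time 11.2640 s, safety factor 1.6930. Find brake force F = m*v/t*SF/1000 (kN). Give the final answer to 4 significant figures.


F = 14336.3660 * 4.0710 / 11.2640 * 1.6930 / 1000
F = 8.772 kN


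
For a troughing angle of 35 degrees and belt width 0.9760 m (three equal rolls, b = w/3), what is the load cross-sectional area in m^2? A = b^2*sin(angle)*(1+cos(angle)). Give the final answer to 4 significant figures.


b = 0.9760/3 = 0.325333 m
A = 0.325333^2 * sin(35 deg) * (1 + cos(35 deg))
A = 0.1104 m^2


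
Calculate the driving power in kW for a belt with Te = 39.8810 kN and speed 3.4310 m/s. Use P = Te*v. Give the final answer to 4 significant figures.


P = Te * v = 39.8810 * 3.4310
P = 136.8 kW


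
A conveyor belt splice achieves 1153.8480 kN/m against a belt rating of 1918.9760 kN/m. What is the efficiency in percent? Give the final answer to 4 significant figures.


Eff = 1153.8480 / 1918.9760 * 100
Eff = 60.13 %


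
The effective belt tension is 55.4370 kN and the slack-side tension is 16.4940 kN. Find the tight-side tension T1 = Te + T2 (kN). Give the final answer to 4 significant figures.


T1 = Te + T2 = 55.4370 + 16.4940
T1 = 71.93 kN


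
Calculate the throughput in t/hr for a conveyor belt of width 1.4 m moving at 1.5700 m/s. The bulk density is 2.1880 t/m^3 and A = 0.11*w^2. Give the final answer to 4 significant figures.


A = 0.11 * 1.4^2 = 0.2156 m^2
C = 0.2156 * 1.5700 * 2.1880 * 3600
C = 2666 t/hr


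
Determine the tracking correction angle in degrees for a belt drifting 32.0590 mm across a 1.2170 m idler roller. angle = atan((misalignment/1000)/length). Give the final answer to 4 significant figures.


misalign_m = 32.0590 / 1000 = 0.032059 m
angle = atan(0.032059 / 1.2170)
angle = 1.509 deg


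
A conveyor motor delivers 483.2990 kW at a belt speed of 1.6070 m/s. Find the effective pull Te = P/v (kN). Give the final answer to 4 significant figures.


Te = P / v = 483.2990 / 1.6070
Te = 300.7 kN


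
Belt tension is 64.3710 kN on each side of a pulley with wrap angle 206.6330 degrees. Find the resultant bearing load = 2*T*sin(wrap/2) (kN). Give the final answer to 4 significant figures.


F = 2 * 64.3710 * sin(206.6330/2 deg)
F = 125.3 kN


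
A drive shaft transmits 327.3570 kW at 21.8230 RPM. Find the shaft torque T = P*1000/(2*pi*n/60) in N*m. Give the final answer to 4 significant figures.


omega = 2*pi*21.8230/60 = 2.2853 rad/s
T = 327.3570*1000 / 2.2853
T = 143200 N*m


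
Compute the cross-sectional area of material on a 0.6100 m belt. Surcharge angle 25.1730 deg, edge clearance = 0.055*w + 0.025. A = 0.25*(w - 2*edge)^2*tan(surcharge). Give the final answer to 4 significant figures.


edge = 0.055*0.6100 + 0.025 = 0.05855 m
ew = 0.6100 - 2*0.05855 = 0.4929 m
A = 0.25 * 0.4929^2 * tan(25.1730 deg)
A = 0.02855 m^2


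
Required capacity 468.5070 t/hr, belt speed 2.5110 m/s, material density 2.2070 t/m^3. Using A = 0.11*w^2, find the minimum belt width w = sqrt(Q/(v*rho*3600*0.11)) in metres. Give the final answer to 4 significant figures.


A_req = 468.5070 / (2.5110 * 2.2070 * 3600) = 0.0234836 m^2
w = sqrt(0.0234836 / 0.11)
w = 0.4620 m


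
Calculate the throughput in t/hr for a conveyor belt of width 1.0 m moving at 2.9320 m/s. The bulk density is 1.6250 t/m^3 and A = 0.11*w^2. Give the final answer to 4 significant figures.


A = 0.11 * 1.0^2 = 0.11 m^2
C = 0.11 * 2.9320 * 1.6250 * 3600
C = 1887 t/hr


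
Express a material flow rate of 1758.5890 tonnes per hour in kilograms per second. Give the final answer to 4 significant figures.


m_dot = 1758.5890 * 1000 / 3600
m_dot = 488.5 kg/s


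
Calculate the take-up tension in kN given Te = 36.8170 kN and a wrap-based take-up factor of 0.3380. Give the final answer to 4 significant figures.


T_tu = 36.8170 * 0.3380
T_tu = 12.44 kN


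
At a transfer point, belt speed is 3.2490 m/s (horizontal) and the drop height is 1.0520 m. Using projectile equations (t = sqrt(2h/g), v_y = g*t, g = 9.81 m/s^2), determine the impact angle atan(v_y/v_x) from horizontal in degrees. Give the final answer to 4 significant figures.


t = sqrt(2*1.0520/9.81) = 0.463114 s
v_y = 9.81 * 0.463114 = 4.54315 m/s
angle = atan(4.54315 / 3.2490) = 54.43 deg


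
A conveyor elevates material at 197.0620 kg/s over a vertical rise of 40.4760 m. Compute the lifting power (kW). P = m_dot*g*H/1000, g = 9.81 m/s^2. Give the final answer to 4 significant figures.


P = 197.0620 * 9.81 * 40.4760 / 1000
P = 78.25 kW


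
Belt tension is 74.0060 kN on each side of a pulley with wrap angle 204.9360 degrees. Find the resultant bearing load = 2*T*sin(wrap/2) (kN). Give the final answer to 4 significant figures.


F = 2 * 74.0060 * sin(204.9360/2 deg)
F = 144.5 kN


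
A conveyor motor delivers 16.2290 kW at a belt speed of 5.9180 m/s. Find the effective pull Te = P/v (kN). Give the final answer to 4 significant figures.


Te = P / v = 16.2290 / 5.9180
Te = 2.742 kN


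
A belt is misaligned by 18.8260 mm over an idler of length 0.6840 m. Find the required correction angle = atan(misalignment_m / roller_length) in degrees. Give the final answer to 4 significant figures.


misalign_m = 18.8260 / 1000 = 0.018826 m
angle = atan(0.018826 / 0.6840)
angle = 1.577 deg


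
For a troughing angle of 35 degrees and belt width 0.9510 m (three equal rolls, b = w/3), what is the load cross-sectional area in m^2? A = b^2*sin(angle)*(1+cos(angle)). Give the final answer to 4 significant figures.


b = 0.9510/3 = 0.317 m
A = 0.317^2 * sin(35 deg) * (1 + cos(35 deg))
A = 0.1049 m^2


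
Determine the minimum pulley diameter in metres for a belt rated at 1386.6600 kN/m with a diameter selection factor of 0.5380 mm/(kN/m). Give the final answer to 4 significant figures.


D = 1386.6600 * 0.5380 / 1000
D = 0.7460 m


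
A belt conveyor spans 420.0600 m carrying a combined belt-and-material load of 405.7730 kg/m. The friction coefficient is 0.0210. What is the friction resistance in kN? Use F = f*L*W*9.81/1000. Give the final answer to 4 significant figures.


F = 0.0210 * 420.0600 * 405.7730 * 9.81 / 1000
F = 35.11 kN


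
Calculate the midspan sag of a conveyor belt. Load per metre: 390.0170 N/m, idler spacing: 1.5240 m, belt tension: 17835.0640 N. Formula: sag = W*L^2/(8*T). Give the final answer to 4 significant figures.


sag = 390.0170 * 1.5240^2 / (8 * 17835.0640)
sag = 0.006349 m


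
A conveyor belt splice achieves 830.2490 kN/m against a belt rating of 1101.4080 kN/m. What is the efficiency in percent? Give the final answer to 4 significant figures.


Eff = 830.2490 / 1101.4080 * 100
Eff = 75.38 %


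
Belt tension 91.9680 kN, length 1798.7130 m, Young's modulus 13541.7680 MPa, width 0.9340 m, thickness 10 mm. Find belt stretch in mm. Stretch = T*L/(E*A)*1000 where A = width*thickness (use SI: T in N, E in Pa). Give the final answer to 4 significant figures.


A = 0.9340 * 0.01 = 0.00934 m^2
Stretch = 91.9680*1000 * 1798.7130 / (13541.7680e6 * 0.00934) * 1000
Stretch = 1308 mm


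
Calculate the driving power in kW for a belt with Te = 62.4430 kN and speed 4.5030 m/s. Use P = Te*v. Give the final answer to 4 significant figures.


P = Te * v = 62.4430 * 4.5030
P = 281.2 kW


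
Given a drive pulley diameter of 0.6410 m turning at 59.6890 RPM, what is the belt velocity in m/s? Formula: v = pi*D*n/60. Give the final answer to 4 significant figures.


v = pi * 0.6410 * 59.6890 / 60
v = 2.003 m/s


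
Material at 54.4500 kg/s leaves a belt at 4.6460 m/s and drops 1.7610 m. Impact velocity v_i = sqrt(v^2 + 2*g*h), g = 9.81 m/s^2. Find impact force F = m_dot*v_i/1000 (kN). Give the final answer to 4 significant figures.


v_i = sqrt(4.6460^2 + 2*9.81*1.7610) = 7.49241 m/s
F = 54.4500 * 7.49241 / 1000
F = 0.4080 kN


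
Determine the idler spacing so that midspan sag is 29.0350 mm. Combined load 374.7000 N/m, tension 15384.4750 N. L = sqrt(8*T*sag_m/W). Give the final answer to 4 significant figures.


sag = 29.0350/1000 = 0.029035 m
L = sqrt(8 * 15384.4750 * 0.029035 / 374.7000)
L = 3.088 m


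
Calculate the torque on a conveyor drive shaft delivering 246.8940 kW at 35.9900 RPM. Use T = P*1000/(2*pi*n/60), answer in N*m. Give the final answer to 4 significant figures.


omega = 2*pi*35.9900/60 = 3.76886 rad/s
T = 246.8940*1000 / 3.76886
T = 65510 N*m


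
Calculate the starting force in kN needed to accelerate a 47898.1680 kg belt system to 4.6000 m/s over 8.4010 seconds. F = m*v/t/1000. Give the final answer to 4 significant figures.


F = 47898.1680 * 4.6000 / 8.4010 / 1000
F = 26.23 kN


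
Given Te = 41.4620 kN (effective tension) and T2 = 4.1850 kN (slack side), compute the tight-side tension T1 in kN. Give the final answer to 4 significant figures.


T1 = Te + T2 = 41.4620 + 4.1850
T1 = 45.65 kN


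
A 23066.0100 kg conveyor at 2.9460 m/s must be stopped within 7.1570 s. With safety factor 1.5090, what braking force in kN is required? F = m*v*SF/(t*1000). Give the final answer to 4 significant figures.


F = 23066.0100 * 2.9460 / 7.1570 * 1.5090 / 1000
F = 14.33 kN


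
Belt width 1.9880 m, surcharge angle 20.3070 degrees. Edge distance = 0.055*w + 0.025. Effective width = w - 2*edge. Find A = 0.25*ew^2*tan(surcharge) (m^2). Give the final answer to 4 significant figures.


edge = 0.055*1.9880 + 0.025 = 0.13434 m
ew = 1.9880 - 2*0.13434 = 1.71932 m
A = 0.25 * 1.71932^2 * tan(20.3070 deg)
A = 0.2735 m^2


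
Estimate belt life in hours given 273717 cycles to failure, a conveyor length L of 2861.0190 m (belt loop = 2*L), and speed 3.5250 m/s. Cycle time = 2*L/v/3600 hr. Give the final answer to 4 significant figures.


cycle_time = 2 * 2861.0190 / 3.5250 / 3600 = 0.450909 hr
life = 273717 * 0.450909 = 123400 hours


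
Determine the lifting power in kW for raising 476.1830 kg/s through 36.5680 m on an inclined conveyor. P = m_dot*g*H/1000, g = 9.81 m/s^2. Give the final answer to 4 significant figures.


P = 476.1830 * 9.81 * 36.5680 / 1000
P = 170.8 kW


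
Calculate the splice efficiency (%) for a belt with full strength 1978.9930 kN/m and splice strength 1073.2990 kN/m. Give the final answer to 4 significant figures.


Eff = 1073.2990 / 1978.9930 * 100
Eff = 54.23 %


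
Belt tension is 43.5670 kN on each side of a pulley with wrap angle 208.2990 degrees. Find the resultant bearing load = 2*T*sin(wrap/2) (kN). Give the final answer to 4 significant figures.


F = 2 * 43.5670 * sin(208.2990/2 deg)
F = 84.49 kN


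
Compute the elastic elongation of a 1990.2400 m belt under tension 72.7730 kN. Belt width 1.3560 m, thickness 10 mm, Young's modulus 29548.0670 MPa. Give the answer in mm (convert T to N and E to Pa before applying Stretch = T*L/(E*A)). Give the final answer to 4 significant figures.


A = 1.3560 * 0.01 = 0.01356 m^2
Stretch = 72.7730*1000 * 1990.2400 / (29548.0670e6 * 0.01356) * 1000
Stretch = 361.5 mm


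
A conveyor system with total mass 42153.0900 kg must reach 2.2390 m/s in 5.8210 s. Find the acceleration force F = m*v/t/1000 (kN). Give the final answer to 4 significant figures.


F = 42153.0900 * 2.2390 / 5.8210 / 1000
F = 16.21 kN


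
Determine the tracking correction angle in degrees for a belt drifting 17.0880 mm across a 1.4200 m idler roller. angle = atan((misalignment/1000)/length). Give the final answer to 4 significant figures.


misalign_m = 17.0880 / 1000 = 0.017088 m
angle = atan(0.017088 / 1.4200)
angle = 0.6895 deg


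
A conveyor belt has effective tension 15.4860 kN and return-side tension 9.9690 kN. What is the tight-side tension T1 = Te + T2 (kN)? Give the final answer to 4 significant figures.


T1 = Te + T2 = 15.4860 + 9.9690
T1 = 25.45 kN


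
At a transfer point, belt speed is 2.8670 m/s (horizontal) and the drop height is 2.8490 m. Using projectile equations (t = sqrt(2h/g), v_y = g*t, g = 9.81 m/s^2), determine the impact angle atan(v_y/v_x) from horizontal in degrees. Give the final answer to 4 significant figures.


t = sqrt(2*2.8490/9.81) = 0.762126 s
v_y = 9.81 * 0.762126 = 7.47646 m/s
angle = atan(7.47646 / 2.8670) = 69.02 deg


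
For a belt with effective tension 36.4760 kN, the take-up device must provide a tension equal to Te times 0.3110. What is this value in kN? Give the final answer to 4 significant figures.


T_tu = 36.4760 * 0.3110
T_tu = 11.34 kN


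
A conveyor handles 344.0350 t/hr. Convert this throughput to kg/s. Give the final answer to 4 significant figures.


m_dot = 344.0350 * 1000 / 3600
m_dot = 95.57 kg/s


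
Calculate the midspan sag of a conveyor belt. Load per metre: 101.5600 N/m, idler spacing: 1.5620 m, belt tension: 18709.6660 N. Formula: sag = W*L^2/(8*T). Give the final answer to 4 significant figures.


sag = 101.5600 * 1.5620^2 / (8 * 18709.6660)
sag = 0.001655 m


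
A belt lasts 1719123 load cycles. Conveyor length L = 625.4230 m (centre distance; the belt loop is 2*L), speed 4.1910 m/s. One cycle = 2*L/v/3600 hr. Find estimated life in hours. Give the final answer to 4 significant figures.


cycle_time = 2 * 625.4230 / 4.1910 / 3600 = 0.0829056 hr
life = 1719123 * 0.0829056 = 142500 hours


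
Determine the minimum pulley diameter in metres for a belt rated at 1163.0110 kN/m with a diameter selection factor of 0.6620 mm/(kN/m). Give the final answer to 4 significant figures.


D = 1163.0110 * 0.6620 / 1000
D = 0.7699 m


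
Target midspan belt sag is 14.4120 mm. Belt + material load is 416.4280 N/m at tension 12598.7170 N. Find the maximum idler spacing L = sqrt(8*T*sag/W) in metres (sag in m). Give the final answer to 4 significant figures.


sag = 14.4120/1000 = 0.014412 m
L = sqrt(8 * 12598.7170 * 0.014412 / 416.4280)
L = 1.868 m


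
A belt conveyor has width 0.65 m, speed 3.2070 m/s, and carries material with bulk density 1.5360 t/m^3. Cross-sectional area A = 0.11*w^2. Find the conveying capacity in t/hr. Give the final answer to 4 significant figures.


A = 0.11 * 0.65^2 = 0.046475 m^2
C = 0.046475 * 3.2070 * 1.5360 * 3600
C = 824.2 t/hr


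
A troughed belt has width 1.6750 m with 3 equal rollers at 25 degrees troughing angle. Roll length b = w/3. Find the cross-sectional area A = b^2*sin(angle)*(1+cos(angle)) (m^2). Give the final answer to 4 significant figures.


b = 1.6750/3 = 0.558333 m
A = 0.558333^2 * sin(25 deg) * (1 + cos(25 deg))
A = 0.2511 m^2


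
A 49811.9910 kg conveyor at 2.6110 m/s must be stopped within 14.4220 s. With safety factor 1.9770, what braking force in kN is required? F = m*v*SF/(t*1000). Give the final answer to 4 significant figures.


F = 49811.9910 * 2.6110 / 14.4220 * 1.9770 / 1000
F = 17.83 kN


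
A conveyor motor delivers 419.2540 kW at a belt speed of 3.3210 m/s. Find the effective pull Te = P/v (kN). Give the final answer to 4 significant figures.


Te = P / v = 419.2540 / 3.3210
Te = 126.2 kN


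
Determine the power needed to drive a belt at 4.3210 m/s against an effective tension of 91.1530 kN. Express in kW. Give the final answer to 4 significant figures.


P = Te * v = 91.1530 * 4.3210
P = 393.9 kW


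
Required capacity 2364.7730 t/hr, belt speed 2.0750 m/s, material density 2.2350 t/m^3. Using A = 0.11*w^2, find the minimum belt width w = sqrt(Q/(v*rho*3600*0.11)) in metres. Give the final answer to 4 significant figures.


A_req = 2364.7730 / (2.0750 * 2.2350 * 3600) = 0.141642 m^2
w = sqrt(0.141642 / 0.11)
w = 1.135 m


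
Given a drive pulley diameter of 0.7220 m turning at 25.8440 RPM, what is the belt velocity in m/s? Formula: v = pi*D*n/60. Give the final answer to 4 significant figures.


v = pi * 0.7220 * 25.8440 / 60
v = 0.9770 m/s


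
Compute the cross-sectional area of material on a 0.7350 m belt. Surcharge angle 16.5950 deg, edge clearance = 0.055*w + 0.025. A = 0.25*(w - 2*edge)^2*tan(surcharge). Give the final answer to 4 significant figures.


edge = 0.055*0.7350 + 0.025 = 0.065425 m
ew = 0.7350 - 2*0.065425 = 0.60415 m
A = 0.25 * 0.60415^2 * tan(16.5950 deg)
A = 0.02719 m^2


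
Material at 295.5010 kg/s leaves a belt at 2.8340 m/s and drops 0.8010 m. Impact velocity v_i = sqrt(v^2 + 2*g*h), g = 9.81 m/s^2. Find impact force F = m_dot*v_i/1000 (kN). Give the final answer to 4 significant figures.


v_i = sqrt(2.8340^2 + 2*9.81*0.8010) = 4.87311 m/s
F = 295.5010 * 4.87311 / 1000
F = 1.440 kN


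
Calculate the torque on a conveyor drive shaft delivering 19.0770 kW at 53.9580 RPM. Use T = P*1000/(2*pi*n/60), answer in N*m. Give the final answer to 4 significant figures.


omega = 2*pi*53.9580/60 = 5.65047 rad/s
T = 19.0770*1000 / 5.65047
T = 3376 N*m


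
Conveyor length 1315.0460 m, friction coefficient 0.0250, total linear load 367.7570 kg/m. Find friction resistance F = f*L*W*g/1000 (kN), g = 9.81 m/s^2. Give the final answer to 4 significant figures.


F = 0.0250 * 1315.0460 * 367.7570 * 9.81 / 1000
F = 118.6 kN


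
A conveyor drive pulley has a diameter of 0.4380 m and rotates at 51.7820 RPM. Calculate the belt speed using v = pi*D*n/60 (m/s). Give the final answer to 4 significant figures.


v = pi * 0.4380 * 51.7820 / 60
v = 1.188 m/s


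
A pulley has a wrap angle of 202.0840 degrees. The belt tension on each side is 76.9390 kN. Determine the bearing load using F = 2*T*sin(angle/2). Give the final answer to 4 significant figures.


F = 2 * 76.9390 * sin(202.0840/2 deg)
F = 151.0 kN


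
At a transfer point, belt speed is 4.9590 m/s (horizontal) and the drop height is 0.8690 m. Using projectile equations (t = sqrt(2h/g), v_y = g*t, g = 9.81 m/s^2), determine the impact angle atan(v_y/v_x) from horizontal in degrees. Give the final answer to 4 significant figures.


t = sqrt(2*0.8690/9.81) = 0.420911 s
v_y = 9.81 * 0.420911 = 4.12914 m/s
angle = atan(4.12914 / 4.9590) = 39.78 deg


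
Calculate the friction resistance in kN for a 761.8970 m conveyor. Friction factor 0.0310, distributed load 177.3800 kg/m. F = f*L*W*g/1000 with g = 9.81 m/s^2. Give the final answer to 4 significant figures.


F = 0.0310 * 761.8970 * 177.3800 * 9.81 / 1000
F = 41.10 kN


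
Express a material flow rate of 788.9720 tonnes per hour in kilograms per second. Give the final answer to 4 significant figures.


m_dot = 788.9720 * 1000 / 3600
m_dot = 219.2 kg/s


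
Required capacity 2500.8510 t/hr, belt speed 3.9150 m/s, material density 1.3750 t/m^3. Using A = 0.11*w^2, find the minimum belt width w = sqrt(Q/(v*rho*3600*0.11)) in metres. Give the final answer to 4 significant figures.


A_req = 2500.8510 / (3.9150 * 1.3750 * 3600) = 0.129048 m^2
w = sqrt(0.129048 / 0.11)
w = 1.083 m


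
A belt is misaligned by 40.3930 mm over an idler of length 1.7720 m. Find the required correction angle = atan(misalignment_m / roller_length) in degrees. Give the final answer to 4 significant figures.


misalign_m = 40.3930 / 1000 = 0.040393 m
angle = atan(0.040393 / 1.7720)
angle = 1.306 deg


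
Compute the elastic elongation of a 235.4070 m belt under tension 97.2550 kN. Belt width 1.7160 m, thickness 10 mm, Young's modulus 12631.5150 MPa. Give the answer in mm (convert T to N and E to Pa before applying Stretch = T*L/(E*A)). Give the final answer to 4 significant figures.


A = 1.7160 * 0.01 = 0.01716 m^2
Stretch = 97.2550*1000 * 235.4070 / (12631.5150e6 * 0.01716) * 1000
Stretch = 105.6 mm


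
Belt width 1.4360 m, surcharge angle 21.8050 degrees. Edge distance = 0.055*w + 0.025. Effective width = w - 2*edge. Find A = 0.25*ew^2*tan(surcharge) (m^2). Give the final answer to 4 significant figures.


edge = 0.055*1.4360 + 0.025 = 0.10398 m
ew = 1.4360 - 2*0.10398 = 1.22804 m
A = 0.25 * 1.22804^2 * tan(21.8050 deg)
A = 0.1508 m^2


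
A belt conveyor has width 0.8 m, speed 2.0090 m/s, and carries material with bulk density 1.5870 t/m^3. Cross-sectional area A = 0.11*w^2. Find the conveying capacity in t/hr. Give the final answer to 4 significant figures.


A = 0.11 * 0.8^2 = 0.0704 m^2
C = 0.0704 * 2.0090 * 1.5870 * 3600
C = 808.0 t/hr


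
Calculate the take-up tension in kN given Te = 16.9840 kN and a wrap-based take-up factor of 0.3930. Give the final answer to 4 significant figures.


T_tu = 16.9840 * 0.3930
T_tu = 6.675 kN


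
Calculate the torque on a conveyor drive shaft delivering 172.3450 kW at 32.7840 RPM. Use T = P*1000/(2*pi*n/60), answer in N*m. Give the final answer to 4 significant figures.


omega = 2*pi*32.7840/60 = 3.43313 rad/s
T = 172.3450*1000 / 3.43313
T = 50200 N*m


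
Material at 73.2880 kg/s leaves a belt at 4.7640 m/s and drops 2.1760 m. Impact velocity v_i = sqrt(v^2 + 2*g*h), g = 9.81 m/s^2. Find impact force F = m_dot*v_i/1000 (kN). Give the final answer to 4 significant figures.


v_i = sqrt(4.7640^2 + 2*9.81*2.1760) = 8.08634 m/s
F = 73.2880 * 8.08634 / 1000
F = 0.5926 kN


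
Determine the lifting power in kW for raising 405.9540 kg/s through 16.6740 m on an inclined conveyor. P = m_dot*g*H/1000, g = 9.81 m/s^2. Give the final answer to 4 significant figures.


P = 405.9540 * 9.81 * 16.6740 / 1000
P = 66.40 kW


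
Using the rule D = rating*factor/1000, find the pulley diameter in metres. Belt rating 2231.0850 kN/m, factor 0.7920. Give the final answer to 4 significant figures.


D = 2231.0850 * 0.7920 / 1000
D = 1.767 m


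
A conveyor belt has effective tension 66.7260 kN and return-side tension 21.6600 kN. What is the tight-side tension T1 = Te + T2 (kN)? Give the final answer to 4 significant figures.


T1 = Te + T2 = 66.7260 + 21.6600
T1 = 88.39 kN


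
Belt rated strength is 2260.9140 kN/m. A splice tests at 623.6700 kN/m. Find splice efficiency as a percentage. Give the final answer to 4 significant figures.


Eff = 623.6700 / 2260.9140 * 100
Eff = 27.58 %


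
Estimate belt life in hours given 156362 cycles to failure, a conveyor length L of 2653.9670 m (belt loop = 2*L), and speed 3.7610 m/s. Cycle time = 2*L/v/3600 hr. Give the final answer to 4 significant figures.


cycle_time = 2 * 2653.9670 / 3.7610 / 3600 = 0.39203 hr
life = 156362 * 0.39203 = 61300 hours


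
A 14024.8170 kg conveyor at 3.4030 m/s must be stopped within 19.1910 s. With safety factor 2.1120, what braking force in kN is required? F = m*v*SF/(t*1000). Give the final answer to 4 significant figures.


F = 14024.8170 * 3.4030 / 19.1910 * 2.1120 / 1000
F = 5.252 kN


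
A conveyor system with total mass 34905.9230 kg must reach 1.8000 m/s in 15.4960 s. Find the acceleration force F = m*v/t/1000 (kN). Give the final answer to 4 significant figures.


F = 34905.9230 * 1.8000 / 15.4960 / 1000
F = 4.055 kN


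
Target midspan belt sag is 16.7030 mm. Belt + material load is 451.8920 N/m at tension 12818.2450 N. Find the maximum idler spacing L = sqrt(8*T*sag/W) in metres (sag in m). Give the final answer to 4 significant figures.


sag = 16.7030/1000 = 0.016703 m
L = sqrt(8 * 12818.2450 * 0.016703 / 451.8920)
L = 1.947 m


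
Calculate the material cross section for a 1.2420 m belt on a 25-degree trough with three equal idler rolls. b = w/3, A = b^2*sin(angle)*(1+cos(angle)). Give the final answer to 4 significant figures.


b = 1.2420/3 = 0.414 m
A = 0.414^2 * sin(25 deg) * (1 + cos(25 deg))
A = 0.1381 m^2


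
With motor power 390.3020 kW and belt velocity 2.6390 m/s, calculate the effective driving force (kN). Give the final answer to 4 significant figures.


Te = P / v = 390.3020 / 2.6390
Te = 147.9 kN


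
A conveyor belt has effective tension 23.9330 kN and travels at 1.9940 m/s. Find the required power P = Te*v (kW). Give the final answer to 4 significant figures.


P = Te * v = 23.9330 * 1.9940
P = 47.72 kW


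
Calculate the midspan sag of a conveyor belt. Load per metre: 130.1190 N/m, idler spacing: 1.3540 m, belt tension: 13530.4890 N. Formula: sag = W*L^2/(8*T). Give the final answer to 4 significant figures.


sag = 130.1190 * 1.3540^2 / (8 * 13530.4890)
sag = 0.002204 m


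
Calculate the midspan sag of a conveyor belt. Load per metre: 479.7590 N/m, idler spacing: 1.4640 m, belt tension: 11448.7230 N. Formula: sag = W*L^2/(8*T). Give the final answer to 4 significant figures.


sag = 479.7590 * 1.4640^2 / (8 * 11448.7230)
sag = 0.01123 m


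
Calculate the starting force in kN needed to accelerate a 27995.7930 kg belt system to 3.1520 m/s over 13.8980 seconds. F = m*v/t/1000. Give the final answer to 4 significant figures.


F = 27995.7930 * 3.1520 / 13.8980 / 1000
F = 6.349 kN


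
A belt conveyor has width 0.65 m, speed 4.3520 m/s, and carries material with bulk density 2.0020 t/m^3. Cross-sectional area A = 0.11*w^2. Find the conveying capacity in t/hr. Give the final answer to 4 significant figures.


A = 0.11 * 0.65^2 = 0.046475 m^2
C = 0.046475 * 4.3520 * 2.0020 * 3600
C = 1458 t/hr


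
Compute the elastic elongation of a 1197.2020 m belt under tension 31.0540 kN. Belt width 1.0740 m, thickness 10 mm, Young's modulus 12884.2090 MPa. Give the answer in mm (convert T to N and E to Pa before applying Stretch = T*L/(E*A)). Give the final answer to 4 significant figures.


A = 1.0740 * 0.01 = 0.01074 m^2
Stretch = 31.0540*1000 * 1197.2020 / (12884.2090e6 * 0.01074) * 1000
Stretch = 268.7 mm


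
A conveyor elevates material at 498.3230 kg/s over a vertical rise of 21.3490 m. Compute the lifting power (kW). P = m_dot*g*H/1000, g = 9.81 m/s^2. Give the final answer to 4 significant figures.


P = 498.3230 * 9.81 * 21.3490 / 1000
P = 104.4 kW


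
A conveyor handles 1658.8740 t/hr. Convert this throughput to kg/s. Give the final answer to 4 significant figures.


m_dot = 1658.8740 * 1000 / 3600
m_dot = 460.8 kg/s


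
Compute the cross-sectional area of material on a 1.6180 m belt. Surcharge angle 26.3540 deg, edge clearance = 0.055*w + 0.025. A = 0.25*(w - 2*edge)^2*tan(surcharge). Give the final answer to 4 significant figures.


edge = 0.055*1.6180 + 0.025 = 0.11399 m
ew = 1.6180 - 2*0.11399 = 1.39002 m
A = 0.25 * 1.39002^2 * tan(26.3540 deg)
A = 0.2393 m^2


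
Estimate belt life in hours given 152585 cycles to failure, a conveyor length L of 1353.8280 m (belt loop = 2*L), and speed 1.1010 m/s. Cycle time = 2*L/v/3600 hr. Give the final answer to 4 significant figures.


cycle_time = 2 * 1353.8280 / 1.1010 / 3600 = 0.68313 hr
life = 152585 * 0.68313 = 104200 hours


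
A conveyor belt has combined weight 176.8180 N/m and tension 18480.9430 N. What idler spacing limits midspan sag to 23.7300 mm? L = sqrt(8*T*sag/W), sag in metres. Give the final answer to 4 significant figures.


sag = 23.7300/1000 = 0.023730 m
L = sqrt(8 * 18480.9430 * 0.023730 / 176.8180)
L = 4.454 m


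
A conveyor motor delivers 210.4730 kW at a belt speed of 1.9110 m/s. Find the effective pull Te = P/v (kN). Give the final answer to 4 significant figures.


Te = P / v = 210.4730 / 1.9110
Te = 110.1 kN


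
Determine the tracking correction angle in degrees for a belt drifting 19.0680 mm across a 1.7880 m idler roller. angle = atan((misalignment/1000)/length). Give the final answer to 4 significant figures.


misalign_m = 19.0680 / 1000 = 0.019068 m
angle = atan(0.019068 / 1.7880)
angle = 0.6110 deg


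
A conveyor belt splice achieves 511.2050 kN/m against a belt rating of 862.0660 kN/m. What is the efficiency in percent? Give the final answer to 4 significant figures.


Eff = 511.2050 / 862.0660 * 100
Eff = 59.30 %


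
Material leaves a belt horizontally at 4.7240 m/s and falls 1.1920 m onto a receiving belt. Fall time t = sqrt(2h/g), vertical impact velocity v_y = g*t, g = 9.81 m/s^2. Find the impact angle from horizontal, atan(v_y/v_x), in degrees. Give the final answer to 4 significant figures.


t = sqrt(2*1.1920/9.81) = 0.492968 s
v_y = 9.81 * 0.492968 = 4.83602 m/s
angle = atan(4.83602 / 4.7240) = 45.67 deg


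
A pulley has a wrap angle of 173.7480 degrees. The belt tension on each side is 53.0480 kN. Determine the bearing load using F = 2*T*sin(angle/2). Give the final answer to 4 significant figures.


F = 2 * 53.0480 * sin(173.7480/2 deg)
F = 105.9 kN


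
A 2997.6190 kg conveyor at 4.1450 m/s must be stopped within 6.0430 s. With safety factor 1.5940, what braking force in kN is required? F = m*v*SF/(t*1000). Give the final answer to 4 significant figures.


F = 2997.6190 * 4.1450 / 6.0430 * 1.5940 / 1000
F = 3.277 kN


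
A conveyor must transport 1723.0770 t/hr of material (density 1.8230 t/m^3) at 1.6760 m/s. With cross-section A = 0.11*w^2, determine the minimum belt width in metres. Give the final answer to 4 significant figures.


A_req = 1723.0770 / (1.6760 * 1.8230 * 3600) = 0.156654 m^2
w = sqrt(0.156654 / 0.11)
w = 1.193 m
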